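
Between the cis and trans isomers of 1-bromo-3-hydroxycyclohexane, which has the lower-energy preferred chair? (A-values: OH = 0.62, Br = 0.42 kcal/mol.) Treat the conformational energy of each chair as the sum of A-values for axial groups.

cis

At 1,3 positions (parity same): cis → (e,e or a,a); trans → (a,e or e,a).
Best chair for cis: E = 0.00 kcal/mol; best chair for trans: E = 0.42 kcal/mol.
The cis isomer is lower by 0.42 kcal/mol.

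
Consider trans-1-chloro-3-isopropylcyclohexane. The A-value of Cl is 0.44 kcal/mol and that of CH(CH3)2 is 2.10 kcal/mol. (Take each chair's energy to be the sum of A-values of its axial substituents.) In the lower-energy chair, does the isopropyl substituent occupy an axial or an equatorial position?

C1 and C3 have the same parity, so for the trans isomer the two substituents are one axial and one equatorial in each chair.
Chair I (chloro axial, isopropyl equatorial): E = 0.44 kcal/mol.
Chair II (chloro equatorial, isopropyl axial): E = 2.10 kcal/mol.
Chair I is the more stable (lower-energy) conformer, and in that chair the isopropyl group is equatorial.

equatorial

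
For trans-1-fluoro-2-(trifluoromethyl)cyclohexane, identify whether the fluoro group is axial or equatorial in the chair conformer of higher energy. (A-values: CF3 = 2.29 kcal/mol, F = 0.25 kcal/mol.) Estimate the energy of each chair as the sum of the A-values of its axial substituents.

axial

C1 and C2 have opposite parity, so for the trans isomer the two substituents are e,e in one chair and a,a in the other.
Chair I (trifluoromethyl axial, fluoro axial): E = 2.54 kcal/mol.
Chair II (trifluoromethyl equatorial, fluoro equatorial): E = 0.00 kcal/mol.
Chair I is the less stable (higher-energy) conformer, and in that chair the fluoro group is axial.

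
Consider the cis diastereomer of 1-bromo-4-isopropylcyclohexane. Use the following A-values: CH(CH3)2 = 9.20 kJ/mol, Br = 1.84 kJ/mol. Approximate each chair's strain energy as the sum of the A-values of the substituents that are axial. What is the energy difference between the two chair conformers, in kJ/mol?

C1 and C4 have opposite parity, so for the cis isomer the two substituents are one axial and one equatorial in each chair.
Chair I (isopropyl axial, bromo equatorial): E = 9.20 kJ/mol.
Chair II (isopropyl equatorial, bromo axial): E = 1.84 kJ/mol.
ΔE = 9.20 − 1.84 = 7.36 kJ/mol; chair II is more stable.

7.36 kJ/mol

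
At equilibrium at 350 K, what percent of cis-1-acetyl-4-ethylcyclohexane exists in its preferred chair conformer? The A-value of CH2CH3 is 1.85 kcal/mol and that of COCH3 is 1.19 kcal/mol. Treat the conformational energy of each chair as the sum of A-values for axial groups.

72.1%

C1 and C4 have opposite parity, so for the cis isomer the two substituents are one axial and one equatorial in each chair.
Chair I (ethyl axial, acetyl equatorial): E = 1.85 kcal/mol; chair II (ethyl equatorial, acetyl axial): E = 1.19 kcal/mol.
ΔG = 0.66 kcal/mol between the two chairs.
K = exp(ΔG/RT) with R = 1.987×10⁻³ kcal mol⁻¹ K⁻¹ and T = 350 K gives K ≈ 2.58.
Fraction in the lower-energy chair = K/(K+1) = 72.1%.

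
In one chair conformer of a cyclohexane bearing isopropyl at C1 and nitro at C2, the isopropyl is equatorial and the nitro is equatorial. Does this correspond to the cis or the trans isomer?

C1 and C2 have opposite parity, so their axial bonds point in opposite directions.
With opposite-parity carbons, two substituents on the same face are one axial and one equatorial; opposite faces give both axial or both equatorial.
Here the groups are equatorial/equatorial → opposite face → trans.

trans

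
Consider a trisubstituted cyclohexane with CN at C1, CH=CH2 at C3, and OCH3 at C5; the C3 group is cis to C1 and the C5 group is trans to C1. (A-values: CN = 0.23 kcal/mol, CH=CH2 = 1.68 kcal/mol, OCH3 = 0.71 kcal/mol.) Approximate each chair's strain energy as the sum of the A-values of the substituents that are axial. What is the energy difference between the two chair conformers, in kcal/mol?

1.20 kcal/mol

Chair I (cyano axial, vinyl axial, methoxy equatorial): E = 1.91 kcal/mol.
Chair II (cyano equatorial, vinyl equatorial, methoxy axial): E = 0.71 kcal/mol.
ΔE = 1.91 − 0.71 = 1.20 kcal/mol; chair II is more stable.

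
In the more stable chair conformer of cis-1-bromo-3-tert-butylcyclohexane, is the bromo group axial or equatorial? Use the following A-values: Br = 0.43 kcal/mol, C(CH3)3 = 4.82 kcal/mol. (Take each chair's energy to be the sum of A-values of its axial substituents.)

C1 and C3 have the same parity, so for the cis isomer the two substituents are e,e in one chair and a,a in the other.
Chair I (bromo axial, tert-butyl axial): E = 5.25 kcal/mol.
Chair II (bromo equatorial, tert-butyl equatorial): E = 0.00 kcal/mol.
Chair II is the more stable (lower-energy) conformer, and in that chair the bromo group is equatorial.

equatorial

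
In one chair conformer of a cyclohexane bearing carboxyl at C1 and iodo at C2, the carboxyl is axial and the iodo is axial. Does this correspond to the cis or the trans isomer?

C1 and C2 have opposite parity, so their axial bonds point in opposite directions.
With opposite-parity carbons, two substituents on the same face are one axial and one equatorial; opposite faces give both axial or both equatorial.
Here the groups are axial/axial → opposite face → trans.

trans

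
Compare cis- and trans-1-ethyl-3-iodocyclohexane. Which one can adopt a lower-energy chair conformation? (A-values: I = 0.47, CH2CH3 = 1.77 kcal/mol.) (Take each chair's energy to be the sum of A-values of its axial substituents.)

At 1,3 positions (parity same): cis → (e,e or a,a); trans → (a,e or e,a).
Best chair for cis: E = 0.00 kcal/mol; best chair for trans: E = 0.47 kcal/mol.
The cis isomer is lower by 0.47 kcal/mol.

cis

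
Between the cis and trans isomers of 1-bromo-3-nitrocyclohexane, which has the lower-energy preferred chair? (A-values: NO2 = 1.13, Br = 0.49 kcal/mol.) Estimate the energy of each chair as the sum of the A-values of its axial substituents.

At 1,3 positions (parity same): cis → (e,e or a,a); trans → (a,e or e,a).
Best chair for cis: E = 0.00 kcal/mol; best chair for trans: E = 0.49 kcal/mol.
The cis isomer is lower by 0.49 kcal/mol.

cis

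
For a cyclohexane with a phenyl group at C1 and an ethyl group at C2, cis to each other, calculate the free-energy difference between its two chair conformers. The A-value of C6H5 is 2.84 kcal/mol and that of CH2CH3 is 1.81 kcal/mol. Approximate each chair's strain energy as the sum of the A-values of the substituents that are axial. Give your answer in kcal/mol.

C1 and C2 have opposite parity, so for the cis isomer the two substituents are one axial and one equatorial in each chair.
Chair I (phenyl axial, ethyl equatorial): E = 2.84 kcal/mol.
Chair II (phenyl equatorial, ethyl axial): E = 1.81 kcal/mol.
ΔE = 2.84 − 1.81 = 1.03 kcal/mol; chair II is more stable.

1.03 kcal/mol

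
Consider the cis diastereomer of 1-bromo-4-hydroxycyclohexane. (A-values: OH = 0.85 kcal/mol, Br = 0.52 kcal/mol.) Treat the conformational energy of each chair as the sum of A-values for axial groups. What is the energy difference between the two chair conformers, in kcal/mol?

0.33 kcal/mol

C1 and C4 have opposite parity, so for the cis isomer the two substituents are one axial and one equatorial in each chair.
Chair I (hydroxyl axial, bromo equatorial): E = 0.85 kcal/mol.
Chair II (hydroxyl equatorial, bromo axial): E = 0.52 kcal/mol.
ΔE = 0.85 − 0.52 = 0.33 kcal/mol; chair II is more stable.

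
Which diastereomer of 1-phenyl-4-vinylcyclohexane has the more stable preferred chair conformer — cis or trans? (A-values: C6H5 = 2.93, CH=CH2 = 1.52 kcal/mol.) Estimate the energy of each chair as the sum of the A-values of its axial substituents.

At 1,4 positions (parity opposite): cis → (a,e or e,a); trans → (e,e or a,a).
Best chair for cis: E = 1.52 kcal/mol; best chair for trans: E = 0.00 kcal/mol.
The trans isomer is lower by 1.52 kcal/mol.

trans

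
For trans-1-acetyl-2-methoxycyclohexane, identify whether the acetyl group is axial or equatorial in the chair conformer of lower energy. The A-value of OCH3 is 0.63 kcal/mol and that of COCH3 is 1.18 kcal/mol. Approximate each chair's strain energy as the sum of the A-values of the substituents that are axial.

C1 and C2 have opposite parity, so for the trans isomer the two substituents are e,e in one chair and a,a in the other.
Chair I (methoxy axial, acetyl axial): E = 1.81 kcal/mol.
Chair II (methoxy equatorial, acetyl equatorial): E = 0.00 kcal/mol.
Chair II is the more stable (lower-energy) conformer, and in that chair the acetyl group is equatorial.

equatorial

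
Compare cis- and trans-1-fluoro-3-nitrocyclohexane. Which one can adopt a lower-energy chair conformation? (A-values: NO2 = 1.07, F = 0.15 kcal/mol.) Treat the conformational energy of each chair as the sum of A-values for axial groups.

cis

At 1,3 positions (parity same): cis → (e,e or a,a); trans → (a,e or e,a).
Best chair for cis: E = 0.00 kcal/mol; best chair for trans: E = 0.15 kcal/mol.
The cis isomer is lower by 0.15 kcal/mol.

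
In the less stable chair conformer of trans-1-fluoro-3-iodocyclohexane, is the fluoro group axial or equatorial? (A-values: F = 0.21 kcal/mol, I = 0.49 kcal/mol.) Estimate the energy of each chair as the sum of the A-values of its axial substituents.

C1 and C3 have the same parity, so for the trans isomer the two substituents are one axial and one equatorial in each chair.
Chair I (fluoro axial, iodo equatorial): E = 0.21 kcal/mol.
Chair II (fluoro equatorial, iodo axial): E = 0.49 kcal/mol.
Chair II is the less stable (higher-energy) conformer, and in that chair the fluoro group is equatorial.

equatorial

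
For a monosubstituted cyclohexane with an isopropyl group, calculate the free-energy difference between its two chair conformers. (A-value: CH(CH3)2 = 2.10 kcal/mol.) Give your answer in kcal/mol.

2.10 kcal/mol

A monosubstituted cyclohexane has one chair with the isopropyl group axial (E = A = 2.10 kcal/mol) and one with it equatorial (E = 0).
ΔE = 2.10 − 0 = 2.10 kcal/mol.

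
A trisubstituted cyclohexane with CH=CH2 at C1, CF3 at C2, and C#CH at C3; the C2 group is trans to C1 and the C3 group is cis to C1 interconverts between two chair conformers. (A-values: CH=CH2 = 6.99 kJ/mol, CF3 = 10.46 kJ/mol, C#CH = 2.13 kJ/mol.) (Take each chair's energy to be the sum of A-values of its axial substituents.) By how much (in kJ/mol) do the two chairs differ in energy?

Chair I (vinyl axial, trifluoromethyl axial, ethynyl axial): E = 19.58 kJ/mol.
Chair II (vinyl equatorial, trifluoromethyl equatorial, ethynyl equatorial): E = 0.00 kJ/mol.
ΔE = 19.58 − 0.00 = 19.58 kJ/mol; chair II is more stable.

19.58 kJ/mol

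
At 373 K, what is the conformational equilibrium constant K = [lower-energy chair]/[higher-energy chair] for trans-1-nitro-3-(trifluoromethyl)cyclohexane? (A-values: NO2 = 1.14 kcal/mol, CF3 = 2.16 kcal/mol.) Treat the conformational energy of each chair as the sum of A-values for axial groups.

K ≈ 3.96

C1 and C3 have the same parity, so for the trans isomer the two substituents are one axial and one equatorial in each chair.
Chair I (nitro axial, trifluoromethyl equatorial): E = 1.14 kcal/mol; chair II (nitro equatorial, trifluoromethyl axial): E = 2.16 kcal/mol.
ΔG = 1.02 kcal/mol between the two chairs.
K = exp(ΔG/RT) with R = 1.987×10⁻³ kcal mol⁻¹ K⁻¹ and T = 373 K gives K ≈ 3.96.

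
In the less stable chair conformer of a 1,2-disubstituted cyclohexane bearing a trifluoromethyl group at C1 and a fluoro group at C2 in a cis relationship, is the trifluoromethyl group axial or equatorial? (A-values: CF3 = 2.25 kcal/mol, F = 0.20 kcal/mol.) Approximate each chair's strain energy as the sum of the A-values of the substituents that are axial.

axial

C1 and C2 have opposite parity, so for the cis isomer the two substituents are one axial and one equatorial in each chair.
Chair I (trifluoromethyl axial, fluoro equatorial): E = 2.25 kcal/mol.
Chair II (trifluoromethyl equatorial, fluoro axial): E = 0.20 kcal/mol.
Chair I is the less stable (higher-energy) conformer, and in that chair the trifluoromethyl group is axial.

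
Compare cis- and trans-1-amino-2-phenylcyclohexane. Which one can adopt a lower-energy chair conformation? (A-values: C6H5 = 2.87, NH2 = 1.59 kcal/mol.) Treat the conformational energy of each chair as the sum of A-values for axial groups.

At 1,2 positions (parity opposite): cis → (a,e or e,a); trans → (e,e or a,a).
Best chair for cis: E = 1.59 kcal/mol; best chair for trans: E = 0.00 kcal/mol.
The trans isomer is lower by 1.59 kcal/mol.

trans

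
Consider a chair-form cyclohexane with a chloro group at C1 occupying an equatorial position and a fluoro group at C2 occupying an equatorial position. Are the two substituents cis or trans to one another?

trans

C1 and C2 have opposite parity, so their axial bonds point in opposite directions.
With opposite-parity carbons, two substituents on the same face are one axial and one equatorial; opposite faces give both axial or both equatorial.
Here the groups are equatorial/equatorial → opposite face → trans.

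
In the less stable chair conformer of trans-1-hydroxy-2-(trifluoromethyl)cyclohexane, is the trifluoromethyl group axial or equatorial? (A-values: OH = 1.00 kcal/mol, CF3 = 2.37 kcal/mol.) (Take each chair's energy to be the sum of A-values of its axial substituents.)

axial

C1 and C2 have opposite parity, so for the trans isomer the two substituents are e,e in one chair and a,a in the other.
Chair I (hydroxyl axial, trifluoromethyl axial): E = 3.37 kcal/mol.
Chair II (hydroxyl equatorial, trifluoromethyl equatorial): E = 0.00 kcal/mol.
Chair I is the less stable (higher-energy) conformer, and in that chair the trifluoromethyl group is axial.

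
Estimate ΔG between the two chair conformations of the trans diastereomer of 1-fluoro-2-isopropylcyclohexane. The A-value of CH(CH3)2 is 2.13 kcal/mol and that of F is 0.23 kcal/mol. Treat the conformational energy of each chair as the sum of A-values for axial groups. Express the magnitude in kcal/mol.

2.36 kcal/mol

C1 and C2 have opposite parity, so for the trans isomer the two substituents are e,e in one chair and a,a in the other.
Chair I (isopropyl axial, fluoro axial): E = 2.36 kcal/mol.
Chair II (isopropyl equatorial, fluoro equatorial): E = 0.00 kcal/mol.
ΔE = 2.36 − 0.00 = 2.36 kcal/mol; chair II is more stable.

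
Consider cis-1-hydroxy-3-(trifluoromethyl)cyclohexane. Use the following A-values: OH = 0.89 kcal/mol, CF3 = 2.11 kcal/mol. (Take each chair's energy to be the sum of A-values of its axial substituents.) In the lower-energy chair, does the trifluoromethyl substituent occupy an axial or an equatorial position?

C1 and C3 have the same parity, so for the cis isomer the two substituents are e,e in one chair and a,a in the other.
Chair I (hydroxyl axial, trifluoromethyl axial): E = 3.00 kcal/mol.
Chair II (hydroxyl equatorial, trifluoromethyl equatorial): E = 0.00 kcal/mol.
Chair II is the more stable (lower-energy) conformer, and in that chair the trifluoromethyl group is equatorial.

equatorial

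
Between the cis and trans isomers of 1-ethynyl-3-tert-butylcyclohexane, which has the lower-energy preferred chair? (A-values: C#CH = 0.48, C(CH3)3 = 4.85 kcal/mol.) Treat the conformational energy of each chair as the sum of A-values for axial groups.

cis

At 1,3 positions (parity same): cis → (e,e or a,a); trans → (a,e or e,a).
Best chair for cis: E = 0.00 kcal/mol; best chair for trans: E = 0.48 kcal/mol.
The cis isomer is lower by 0.48 kcal/mol.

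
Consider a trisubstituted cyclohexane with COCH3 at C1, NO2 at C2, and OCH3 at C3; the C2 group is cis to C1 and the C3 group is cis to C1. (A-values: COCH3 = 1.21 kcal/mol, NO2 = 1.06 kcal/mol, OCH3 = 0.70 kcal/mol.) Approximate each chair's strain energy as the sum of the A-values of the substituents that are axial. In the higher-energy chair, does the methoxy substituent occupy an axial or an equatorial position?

axial

Chair I (acetyl axial, nitro equatorial, methoxy axial): E = 1.91 kcal/mol.
Chair II (acetyl equatorial, nitro axial, methoxy equatorial): E = 1.06 kcal/mol.
Chair I is the less stable (higher-energy) conformer, and in that chair the methoxy group is axial.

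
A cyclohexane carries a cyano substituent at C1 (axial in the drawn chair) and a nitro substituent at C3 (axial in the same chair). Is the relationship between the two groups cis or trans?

C1 and C3 have the same parity, so their axial bonds point in the same direction.
With same-parity carbons, two substituents on the same face are both axial or both equatorial; opposite faces give one of each.
Here the groups are axial/axial → same face → cis.

cis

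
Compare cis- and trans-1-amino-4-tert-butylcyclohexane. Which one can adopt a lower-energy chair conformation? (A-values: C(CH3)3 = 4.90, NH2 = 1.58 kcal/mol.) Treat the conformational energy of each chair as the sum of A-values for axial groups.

At 1,4 positions (parity opposite): cis → (a,e or e,a); trans → (e,e or a,a).
Best chair for cis: E = 1.58 kcal/mol; best chair for trans: E = 0.00 kcal/mol.
The trans isomer is lower by 1.58 kcal/mol.

trans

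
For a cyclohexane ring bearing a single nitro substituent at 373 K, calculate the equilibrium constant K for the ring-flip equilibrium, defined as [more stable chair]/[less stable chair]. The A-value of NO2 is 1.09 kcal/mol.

K ≈ 4.35

One chair has the nitro group axial (E = 1.09 kcal/mol) and the other has it equatorial (E = 0).
ΔG = 1.09 kcal/mol between the two chairs.
K = exp(ΔG/RT) with R = 1.987×10⁻³ kcal mol⁻¹ K⁻¹ and T = 373 K gives K ≈ 4.35.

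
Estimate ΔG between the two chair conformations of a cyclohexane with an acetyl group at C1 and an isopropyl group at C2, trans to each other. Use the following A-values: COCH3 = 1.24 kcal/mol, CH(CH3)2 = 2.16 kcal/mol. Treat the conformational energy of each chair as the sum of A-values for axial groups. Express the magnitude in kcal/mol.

C1 and C2 have opposite parity, so for the trans isomer the two substituents are e,e in one chair and a,a in the other.
Chair I (acetyl axial, isopropyl axial): E = 3.40 kcal/mol.
Chair II (acetyl equatorial, isopropyl equatorial): E = 0.00 kcal/mol.
ΔE = 3.40 − 0.00 = 3.40 kcal/mol; chair II is more stable.

3.40 kcal/mol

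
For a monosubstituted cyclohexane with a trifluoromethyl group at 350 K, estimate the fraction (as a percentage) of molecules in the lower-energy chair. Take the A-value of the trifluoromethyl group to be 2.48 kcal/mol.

One chair has the trifluoromethyl group axial (E = 2.48 kcal/mol) and the other has it equatorial (E = 0).
ΔG = 2.48 kcal/mol between the two chairs.
K = exp(ΔG/RT) with R = 1.987×10⁻³ kcal mol⁻¹ K⁻¹ and T = 350 K gives K ≈ 35.4.
Fraction in the lower-energy chair = K/(K+1) = 97.3%.

97.3%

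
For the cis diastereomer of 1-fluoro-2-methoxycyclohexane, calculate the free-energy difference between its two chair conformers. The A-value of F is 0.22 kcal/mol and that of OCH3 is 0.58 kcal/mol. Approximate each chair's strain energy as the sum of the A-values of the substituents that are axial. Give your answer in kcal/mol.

0.36 kcal/mol

C1 and C2 have opposite parity, so for the cis isomer the two substituents are one axial and one equatorial in each chair.
Chair I (fluoro axial, methoxy equatorial): E = 0.22 kcal/mol.
Chair II (fluoro equatorial, methoxy axial): E = 0.58 kcal/mol.
ΔE = 0.58 − 0.22 = 0.36 kcal/mol; chair I is more stable.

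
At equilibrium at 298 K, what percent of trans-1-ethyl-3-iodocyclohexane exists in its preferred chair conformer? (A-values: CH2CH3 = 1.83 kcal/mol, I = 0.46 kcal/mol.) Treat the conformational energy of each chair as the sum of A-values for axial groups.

C1 and C3 have the same parity, so for the trans isomer the two substituents are one axial and one equatorial in each chair.
Chair I (ethyl axial, iodo equatorial): E = 1.83 kcal/mol; chair II (ethyl equatorial, iodo axial): E = 0.46 kcal/mol.
ΔG = 1.37 kcal/mol between the two chairs.
K = exp(ΔG/RT) with R = 1.987×10⁻³ kcal mol⁻¹ K⁻¹ and T = 298 K gives K ≈ 10.1.
Fraction in the lower-energy chair = K/(K+1) = 91.0%.

91.0%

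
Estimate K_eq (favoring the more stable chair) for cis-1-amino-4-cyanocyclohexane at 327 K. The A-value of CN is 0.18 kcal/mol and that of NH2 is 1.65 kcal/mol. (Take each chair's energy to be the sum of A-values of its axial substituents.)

C1 and C4 have opposite parity, so for the cis isomer the two substituents are one axial and one equatorial in each chair.
Chair I (cyano axial, amino equatorial): E = 0.18 kcal/mol; chair II (cyano equatorial, amino axial): E = 1.65 kcal/mol.
ΔG = 1.47 kcal/mol between the two chairs.
K = exp(ΔG/RT) with R = 1.987×10⁻³ kcal mol⁻¹ K⁻¹ and T = 327 K gives K ≈ 9.61.

K ≈ 9.61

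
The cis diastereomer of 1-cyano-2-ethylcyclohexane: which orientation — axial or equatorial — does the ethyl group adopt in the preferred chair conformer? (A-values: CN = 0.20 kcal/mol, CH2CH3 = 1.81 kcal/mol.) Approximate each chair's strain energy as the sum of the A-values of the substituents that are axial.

C1 and C2 have opposite parity, so for the cis isomer the two substituents are one axial and one equatorial in each chair.
Chair I (cyano axial, ethyl equatorial): E = 0.20 kcal/mol.
Chair II (cyano equatorial, ethyl axial): E = 1.81 kcal/mol.
Chair I is the more stable (lower-energy) conformer, and in that chair the ethyl group is equatorial.

equatorial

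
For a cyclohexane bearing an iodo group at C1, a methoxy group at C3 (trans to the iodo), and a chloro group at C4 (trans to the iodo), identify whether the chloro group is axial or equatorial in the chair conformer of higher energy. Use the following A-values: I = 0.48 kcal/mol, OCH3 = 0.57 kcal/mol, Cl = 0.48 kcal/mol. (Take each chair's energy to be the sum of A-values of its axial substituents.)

axial

Chair I (iodo axial, methoxy equatorial, chloro axial): E = 0.96 kcal/mol.
Chair II (iodo equatorial, methoxy axial, chloro equatorial): E = 0.57 kcal/mol.
Chair I is the less stable (higher-energy) conformer, and in that chair the chloro group is axial.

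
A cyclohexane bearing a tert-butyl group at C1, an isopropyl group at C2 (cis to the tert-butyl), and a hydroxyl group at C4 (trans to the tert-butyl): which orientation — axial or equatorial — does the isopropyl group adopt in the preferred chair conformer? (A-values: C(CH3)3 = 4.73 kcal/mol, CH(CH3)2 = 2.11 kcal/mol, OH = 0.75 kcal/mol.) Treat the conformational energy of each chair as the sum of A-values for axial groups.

axial

Chair I (tert-butyl axial, isopropyl equatorial, hydroxyl axial): E = 5.48 kcal/mol.
Chair II (tert-butyl equatorial, isopropyl axial, hydroxyl equatorial): E = 2.11 kcal/mol.
Chair II is the more stable (lower-energy) conformer, and in that chair the isopropyl group is axial.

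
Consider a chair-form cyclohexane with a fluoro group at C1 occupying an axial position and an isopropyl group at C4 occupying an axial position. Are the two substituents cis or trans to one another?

C1 and C4 have opposite parity, so their axial bonds point in opposite directions.
With opposite-parity carbons, two substituents on the same face are one axial and one equatorial; opposite faces give both axial or both equatorial.
Here the groups are axial/axial → opposite face → trans.

trans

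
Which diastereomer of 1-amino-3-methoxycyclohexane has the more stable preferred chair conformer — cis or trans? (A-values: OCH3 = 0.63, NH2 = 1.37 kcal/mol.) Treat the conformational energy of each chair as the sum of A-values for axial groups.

At 1,3 positions (parity same): cis → (e,e or a,a); trans → (a,e or e,a).
Best chair for cis: E = 0.00 kcal/mol; best chair for trans: E = 0.63 kcal/mol.
The cis isomer is lower by 0.63 kcal/mol.

cis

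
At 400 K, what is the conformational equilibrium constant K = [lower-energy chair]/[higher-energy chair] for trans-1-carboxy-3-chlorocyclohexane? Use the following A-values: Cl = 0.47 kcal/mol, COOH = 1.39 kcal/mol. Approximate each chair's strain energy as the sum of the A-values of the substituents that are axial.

K ≈ 3.18

C1 and C3 have the same parity, so for the trans isomer the two substituents are one axial and one equatorial in each chair.
Chair I (chloro axial, carboxyl equatorial): E = 0.47 kcal/mol; chair II (chloro equatorial, carboxyl axial): E = 1.39 kcal/mol.
ΔG = 0.92 kcal/mol between the two chairs.
K = exp(ΔG/RT) with R = 1.987×10⁻³ kcal mol⁻¹ K⁻¹ and T = 400 K gives K ≈ 3.18.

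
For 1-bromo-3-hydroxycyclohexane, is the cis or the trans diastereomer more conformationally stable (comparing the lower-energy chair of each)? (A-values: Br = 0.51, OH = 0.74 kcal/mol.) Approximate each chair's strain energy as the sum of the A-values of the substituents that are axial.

cis

At 1,3 positions (parity same): cis → (e,e or a,a); trans → (a,e or e,a).
Best chair for cis: E = 0.00 kcal/mol; best chair for trans: E = 0.51 kcal/mol.
The cis isomer is lower by 0.51 kcal/mol.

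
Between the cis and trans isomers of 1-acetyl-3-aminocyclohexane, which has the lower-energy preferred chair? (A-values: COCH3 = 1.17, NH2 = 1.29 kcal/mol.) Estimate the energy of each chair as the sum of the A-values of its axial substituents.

At 1,3 positions (parity same): cis → (e,e or a,a); trans → (a,e or e,a).
Best chair for cis: E = 0.00 kcal/mol; best chair for trans: E = 1.17 kcal/mol.
The cis isomer is lower by 1.17 kcal/mol.

cis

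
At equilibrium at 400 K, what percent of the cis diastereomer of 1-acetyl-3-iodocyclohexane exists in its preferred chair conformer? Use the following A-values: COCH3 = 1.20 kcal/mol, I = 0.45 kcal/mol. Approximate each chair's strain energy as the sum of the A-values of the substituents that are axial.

88.9%

C1 and C3 have the same parity, so for the cis isomer the two substituents are e,e in one chair and a,a in the other.
Chair I (acetyl axial, iodo axial): E = 1.65 kcal/mol; chair II (acetyl equatorial, iodo equatorial): E = 0.00 kcal/mol.
ΔG = 1.65 kcal/mol between the two chairs.
K = exp(ΔG/RT) with R = 1.987×10⁻³ kcal mol⁻¹ K⁻¹ and T = 400 K gives K ≈ 7.97.
Fraction in the lower-energy chair = K/(K+1) = 88.9%.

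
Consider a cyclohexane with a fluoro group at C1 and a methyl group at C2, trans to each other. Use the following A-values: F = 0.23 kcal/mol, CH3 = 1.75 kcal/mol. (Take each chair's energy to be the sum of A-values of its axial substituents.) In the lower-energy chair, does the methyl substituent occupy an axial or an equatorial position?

equatorial

C1 and C2 have opposite parity, so for the trans isomer the two substituents are e,e in one chair and a,a in the other.
Chair I (fluoro axial, methyl axial): E = 1.98 kcal/mol.
Chair II (fluoro equatorial, methyl equatorial): E = 0.00 kcal/mol.
Chair II is the more stable (lower-energy) conformer, and in that chair the methyl group is equatorial.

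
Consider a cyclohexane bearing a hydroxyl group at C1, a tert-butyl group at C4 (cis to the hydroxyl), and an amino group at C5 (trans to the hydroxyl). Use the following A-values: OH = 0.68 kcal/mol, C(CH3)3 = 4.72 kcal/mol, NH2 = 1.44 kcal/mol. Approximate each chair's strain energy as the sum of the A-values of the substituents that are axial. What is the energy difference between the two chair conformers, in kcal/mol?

Chair I (hydroxyl axial, tert-butyl equatorial, amino equatorial): E = 0.68 kcal/mol.
Chair II (hydroxyl equatorial, tert-butyl axial, amino axial): E = 6.16 kcal/mol.
ΔE = 6.16 − 0.68 = 5.48 kcal/mol; chair I is more stable.

5.48 kcal/mol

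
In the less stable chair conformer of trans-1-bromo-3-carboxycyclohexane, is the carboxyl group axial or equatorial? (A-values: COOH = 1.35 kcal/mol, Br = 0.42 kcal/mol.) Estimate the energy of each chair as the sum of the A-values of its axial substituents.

axial

C1 and C3 have the same parity, so for the trans isomer the two substituents are one axial and one equatorial in each chair.
Chair I (carboxyl axial, bromo equatorial): E = 1.35 kcal/mol.
Chair II (carboxyl equatorial, bromo axial): E = 0.42 kcal/mol.
Chair I is the less stable (higher-energy) conformer, and in that chair the carboxyl group is axial.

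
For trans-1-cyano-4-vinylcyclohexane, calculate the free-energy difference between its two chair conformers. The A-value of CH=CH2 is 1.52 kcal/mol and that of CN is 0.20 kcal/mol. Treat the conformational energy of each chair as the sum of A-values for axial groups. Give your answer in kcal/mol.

C1 and C4 have opposite parity, so for the trans isomer the two substituents are e,e in one chair and a,a in the other.
Chair I (vinyl axial, cyano axial): E = 1.72 kcal/mol.
Chair II (vinyl equatorial, cyano equatorial): E = 0.00 kcal/mol.
ΔE = 1.72 − 0.00 = 1.72 kcal/mol; chair II is more stable.

1.72 kcal/mol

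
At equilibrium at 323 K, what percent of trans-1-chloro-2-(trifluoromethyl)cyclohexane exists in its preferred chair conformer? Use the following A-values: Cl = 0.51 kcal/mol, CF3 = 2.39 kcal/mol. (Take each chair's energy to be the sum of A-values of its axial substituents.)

98.9%

C1 and C2 have opposite parity, so for the trans isomer the two substituents are e,e in one chair and a,a in the other.
Chair I (chloro axial, trifluoromethyl axial): E = 2.90 kcal/mol; chair II (chloro equatorial, trifluoromethyl equatorial): E = 0.00 kcal/mol.
ΔG = 2.90 kcal/mol between the two chairs.
K = exp(ΔG/RT) with R = 1.987×10⁻³ kcal mol⁻¹ K⁻¹ and T = 323 K gives K ≈ 91.7.
Fraction in the lower-energy chair = K/(K+1) = 98.9%.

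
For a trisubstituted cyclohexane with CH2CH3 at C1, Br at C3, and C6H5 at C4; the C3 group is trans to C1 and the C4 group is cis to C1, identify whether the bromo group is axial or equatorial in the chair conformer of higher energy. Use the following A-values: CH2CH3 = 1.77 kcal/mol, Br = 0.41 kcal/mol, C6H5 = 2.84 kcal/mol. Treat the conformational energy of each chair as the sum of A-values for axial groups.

axial

Chair I (ethyl axial, bromo equatorial, phenyl equatorial): E = 1.77 kcal/mol.
Chair II (ethyl equatorial, bromo axial, phenyl axial): E = 3.25 kcal/mol.
Chair II is the less stable (higher-energy) conformer, and in that chair the bromo group is axial.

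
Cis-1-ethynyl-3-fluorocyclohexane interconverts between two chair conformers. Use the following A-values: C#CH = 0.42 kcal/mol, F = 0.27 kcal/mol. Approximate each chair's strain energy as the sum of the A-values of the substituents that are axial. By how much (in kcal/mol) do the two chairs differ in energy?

C1 and C3 have the same parity, so for the cis isomer the two substituents are e,e in one chair and a,a in the other.
Chair I (ethynyl axial, fluoro axial): E = 0.69 kcal/mol.
Chair II (ethynyl equatorial, fluoro equatorial): E = 0.00 kcal/mol.
ΔE = 0.69 − 0.00 = 0.69 kcal/mol; chair II is more stable.

0.69 kcal/mol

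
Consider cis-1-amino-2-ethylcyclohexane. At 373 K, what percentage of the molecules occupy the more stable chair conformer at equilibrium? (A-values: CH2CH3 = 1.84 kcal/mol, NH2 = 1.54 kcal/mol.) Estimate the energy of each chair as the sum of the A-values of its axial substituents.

60.0%

C1 and C2 have opposite parity, so for the cis isomer the two substituents are one axial and one equatorial in each chair.
Chair I (ethyl axial, amino equatorial): E = 1.84 kcal/mol; chair II (ethyl equatorial, amino axial): E = 1.54 kcal/mol.
ΔG = 0.30 kcal/mol between the two chairs.
K = exp(ΔG/RT) with R = 1.987×10⁻³ kcal mol⁻¹ K⁻¹ and T = 373 K gives K ≈ 1.5.
Fraction in the lower-energy chair = K/(K+1) = 60.0%.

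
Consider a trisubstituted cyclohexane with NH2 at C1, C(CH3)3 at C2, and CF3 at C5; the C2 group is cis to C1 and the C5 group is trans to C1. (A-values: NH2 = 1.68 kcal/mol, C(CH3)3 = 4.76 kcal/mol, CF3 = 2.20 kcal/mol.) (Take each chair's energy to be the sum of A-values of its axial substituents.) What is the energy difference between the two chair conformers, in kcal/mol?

Chair I (amino axial, tert-butyl equatorial, trifluoromethyl equatorial): E = 1.68 kcal/mol.
Chair II (amino equatorial, tert-butyl axial, trifluoromethyl axial): E = 6.96 kcal/mol.
ΔE = 6.96 − 1.68 = 5.28 kcal/mol; chair I is more stable.

5.28 kcal/mol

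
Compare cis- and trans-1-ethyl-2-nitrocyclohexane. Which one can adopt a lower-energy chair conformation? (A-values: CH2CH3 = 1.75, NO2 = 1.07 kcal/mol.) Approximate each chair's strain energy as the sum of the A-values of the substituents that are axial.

At 1,2 positions (parity opposite): cis → (a,e or e,a); trans → (e,e or a,a).
Best chair for cis: E = 1.07 kcal/mol; best chair for trans: E = 0.00 kcal/mol.
The trans isomer is lower by 1.07 kcal/mol.

trans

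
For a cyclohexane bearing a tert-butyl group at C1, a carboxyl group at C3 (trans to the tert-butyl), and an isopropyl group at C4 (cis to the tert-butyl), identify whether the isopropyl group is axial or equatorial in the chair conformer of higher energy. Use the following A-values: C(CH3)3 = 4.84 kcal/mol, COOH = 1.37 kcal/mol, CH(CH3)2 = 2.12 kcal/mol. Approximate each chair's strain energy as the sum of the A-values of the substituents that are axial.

Chair I (tert-butyl axial, carboxyl equatorial, isopropyl equatorial): E = 4.84 kcal/mol.
Chair II (tert-butyl equatorial, carboxyl axial, isopropyl axial): E = 3.49 kcal/mol.
Chair I is the less stable (higher-energy) conformer, and in that chair the isopropyl group is equatorial.

equatorial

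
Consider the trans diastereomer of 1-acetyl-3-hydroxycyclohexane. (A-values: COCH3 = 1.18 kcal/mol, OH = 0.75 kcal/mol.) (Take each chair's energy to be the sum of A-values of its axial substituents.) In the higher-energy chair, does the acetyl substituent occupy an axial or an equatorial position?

axial

C1 and C3 have the same parity, so for the trans isomer the two substituents are one axial and one equatorial in each chair.
Chair I (acetyl axial, hydroxyl equatorial): E = 1.18 kcal/mol.
Chair II (acetyl equatorial, hydroxyl axial): E = 0.75 kcal/mol.
Chair I is the less stable (higher-energy) conformer, and in that chair the acetyl group is axial.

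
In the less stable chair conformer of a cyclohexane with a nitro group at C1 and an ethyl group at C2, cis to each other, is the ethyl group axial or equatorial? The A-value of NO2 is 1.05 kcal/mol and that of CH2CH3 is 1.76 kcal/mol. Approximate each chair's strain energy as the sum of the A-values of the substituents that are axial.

C1 and C2 have opposite parity, so for the cis isomer the two substituents are one axial and one equatorial in each chair.
Chair I (nitro axial, ethyl equatorial): E = 1.05 kcal/mol.
Chair II (nitro equatorial, ethyl axial): E = 1.76 kcal/mol.
Chair II is the less stable (higher-energy) conformer, and in that chair the ethyl group is axial.

axial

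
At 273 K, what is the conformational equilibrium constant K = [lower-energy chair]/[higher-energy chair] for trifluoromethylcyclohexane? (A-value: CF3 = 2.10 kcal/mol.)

K ≈ 48.0

One chair has the trifluoromethyl group axial (E = 2.10 kcal/mol) and the other has it equatorial (E = 0).
ΔG = 2.10 kcal/mol between the two chairs.
K = exp(ΔG/RT) with R = 1.987×10⁻³ kcal mol⁻¹ K⁻¹ and T = 273 K gives K ≈ 48.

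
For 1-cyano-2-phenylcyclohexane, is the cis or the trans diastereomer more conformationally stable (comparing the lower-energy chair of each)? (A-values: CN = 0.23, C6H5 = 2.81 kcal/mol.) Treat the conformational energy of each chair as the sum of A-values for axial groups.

At 1,2 positions (parity opposite): cis → (a,e or e,a); trans → (e,e or a,a).
Best chair for cis: E = 0.23 kcal/mol; best chair for trans: E = 0.00 kcal/mol.
The trans isomer is lower by 0.23 kcal/mol.

trans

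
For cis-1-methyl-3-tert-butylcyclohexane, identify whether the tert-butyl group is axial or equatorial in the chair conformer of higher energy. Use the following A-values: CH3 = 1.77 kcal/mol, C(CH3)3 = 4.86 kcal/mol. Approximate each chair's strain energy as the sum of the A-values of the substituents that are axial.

axial

C1 and C3 have the same parity, so for the cis isomer the two substituents are e,e in one chair and a,a in the other.
Chair I (methyl axial, tert-butyl axial): E = 6.63 kcal/mol.
Chair II (methyl equatorial, tert-butyl equatorial): E = 0.00 kcal/mol.
Chair I is the less stable (higher-energy) conformer, and in that chair the tert-butyl group is axial.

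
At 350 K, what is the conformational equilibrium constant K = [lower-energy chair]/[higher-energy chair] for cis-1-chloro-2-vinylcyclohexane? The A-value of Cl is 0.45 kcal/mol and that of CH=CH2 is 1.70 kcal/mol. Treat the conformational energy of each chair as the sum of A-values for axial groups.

K ≈ 6.03

C1 and C2 have opposite parity, so for the cis isomer the two substituents are one axial and one equatorial in each chair.
Chair I (chloro axial, vinyl equatorial): E = 0.45 kcal/mol; chair II (chloro equatorial, vinyl axial): E = 1.70 kcal/mol.
ΔG = 1.25 kcal/mol between the two chairs.
K = exp(ΔG/RT) with R = 1.987×10⁻³ kcal mol⁻¹ K⁻¹ and T = 350 K gives K ≈ 6.03.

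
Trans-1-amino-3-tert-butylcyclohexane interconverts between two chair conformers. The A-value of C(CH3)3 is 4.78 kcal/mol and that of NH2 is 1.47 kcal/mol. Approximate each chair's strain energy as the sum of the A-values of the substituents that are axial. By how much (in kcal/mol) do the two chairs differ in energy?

3.31 kcal/mol

C1 and C3 have the same parity, so for the trans isomer the two substituents are one axial and one equatorial in each chair.
Chair I (tert-butyl axial, amino equatorial): E = 4.78 kcal/mol.
Chair II (tert-butyl equatorial, amino axial): E = 1.47 kcal/mol.
ΔE = 4.78 − 1.47 = 3.31 kcal/mol; chair II is more stable.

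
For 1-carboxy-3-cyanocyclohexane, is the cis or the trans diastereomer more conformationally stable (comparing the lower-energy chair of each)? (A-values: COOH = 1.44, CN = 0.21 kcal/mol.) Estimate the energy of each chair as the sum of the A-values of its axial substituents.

At 1,3 positions (parity same): cis → (e,e or a,a); trans → (a,e or e,a).
Best chair for cis: E = 0.00 kcal/mol; best chair for trans: E = 0.21 kcal/mol.
The cis isomer is lower by 0.21 kcal/mol.

cis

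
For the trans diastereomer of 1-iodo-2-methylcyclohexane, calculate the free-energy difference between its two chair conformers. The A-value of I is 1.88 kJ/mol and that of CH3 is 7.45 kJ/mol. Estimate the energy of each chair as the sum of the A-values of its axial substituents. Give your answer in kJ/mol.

9.33 kJ/mol

C1 and C2 have opposite parity, so for the trans isomer the two substituents are e,e in one chair and a,a in the other.
Chair I (iodo axial, methyl axial): E = 9.33 kJ/mol.
Chair II (iodo equatorial, methyl equatorial): E = 0.00 kJ/mol.
ΔE = 9.33 − 0.00 = 9.33 kJ/mol; chair II is more stable.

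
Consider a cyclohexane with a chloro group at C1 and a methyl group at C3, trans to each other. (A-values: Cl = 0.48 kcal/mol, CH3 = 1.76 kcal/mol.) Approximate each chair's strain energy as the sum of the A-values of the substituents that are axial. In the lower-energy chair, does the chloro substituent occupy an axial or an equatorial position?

C1 and C3 have the same parity, so for the trans isomer the two substituents are one axial and one equatorial in each chair.
Chair I (chloro axial, methyl equatorial): E = 0.48 kcal/mol.
Chair II (chloro equatorial, methyl axial): E = 1.76 kcal/mol.
Chair I is the more stable (lower-energy) conformer, and in that chair the chloro group is axial.

axial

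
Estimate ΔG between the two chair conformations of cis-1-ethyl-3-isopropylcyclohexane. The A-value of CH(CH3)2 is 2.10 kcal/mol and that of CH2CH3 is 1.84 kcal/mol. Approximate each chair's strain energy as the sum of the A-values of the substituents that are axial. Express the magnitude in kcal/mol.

C1 and C3 have the same parity, so for the cis isomer the two substituents are e,e in one chair and a,a in the other.
Chair I (isopropyl axial, ethyl axial): E = 3.94 kcal/mol.
Chair II (isopropyl equatorial, ethyl equatorial): E = 0.00 kcal/mol.
ΔE = 3.94 − 0.00 = 3.94 kcal/mol; chair II is more stable.

3.94 kcal/mol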